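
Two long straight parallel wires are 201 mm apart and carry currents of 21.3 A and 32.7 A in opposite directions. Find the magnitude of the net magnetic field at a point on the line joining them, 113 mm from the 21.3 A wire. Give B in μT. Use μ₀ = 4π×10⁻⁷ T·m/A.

Each long wire gives B = μ₀I/(2πd). Distances are d₁ = 0.113 m and d₂ = 0.088 m.
B₁ = 3.77×10⁻⁵ T, B₂ = 7.43×10⁻⁵ T.
Between antiparallel currents both contributions point the same way, so they add. B = B₁ + B₂ = 3.77×10⁻⁵ + 7.43×10⁻⁵ = 1.12×10⁻⁴ T.

B ≈ 112 μT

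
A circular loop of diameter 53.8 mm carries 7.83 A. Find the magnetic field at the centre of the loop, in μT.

B ≈ 183 μT

At the centre of a circular loop the Biot–Savart law gives B = μ₀I/(2R) (so R = 0.0269 m).
B = (4π×10⁻⁷ × 7.83) / (2 × 0.0269) = 1.83×10⁻⁴ T.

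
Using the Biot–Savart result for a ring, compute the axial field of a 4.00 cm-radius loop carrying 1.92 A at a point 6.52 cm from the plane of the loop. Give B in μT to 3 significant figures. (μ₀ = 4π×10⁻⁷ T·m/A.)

B ≈ 4.31 μT

On the axis of a circular loop, B = μ₀IR² / [2(R²+z²)^(3/2)].
R² + z² = (0.04)² + (0.0652)² = 0.005851 m², and (R²+z²)^(3/2) = 4.48×10⁻⁴ m³.
B = (4π×10⁻⁷ × 1.92 × 0.0016) / (2 × 4.48×10⁻⁴) = 4.31×10⁻⁶ T.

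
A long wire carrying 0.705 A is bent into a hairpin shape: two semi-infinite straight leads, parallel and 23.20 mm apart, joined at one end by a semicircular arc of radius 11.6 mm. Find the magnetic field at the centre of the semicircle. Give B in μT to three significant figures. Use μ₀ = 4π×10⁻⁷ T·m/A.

The semicircular arc contributes B_arc = μ₀I·π/(4πR) = μ₀I/(4R) = 1.91×10⁻⁵ T.
Each semi-infinite lead is at perpendicular distance R = 0.0116 m from the centre, with the perpendicular foot at its near end, so it contributes μ₀I/(4πR); both point the same way, together 1.22×10⁻⁵ T.
Arc and leads all point the same direction: B = 1.91×10⁻⁵ + 1.22×10⁻⁵ = 3.12×10⁻⁵ T.

B ≈ 31.2 μT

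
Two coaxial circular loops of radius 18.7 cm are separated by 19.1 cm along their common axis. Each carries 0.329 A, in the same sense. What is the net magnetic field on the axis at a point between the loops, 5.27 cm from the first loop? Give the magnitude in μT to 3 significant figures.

B ≈ 1.56 μT

Each loop contributes B = μ₀IR²/[2(R²+z²)^(3/2)] on the axis, with z measured from that loop.
Loop 1 (z = 0.0527 m): B₁ = 9.86×10⁻⁷ T. Loop 2 (z = 0.1383 m): B₂ = 5.75×10⁻⁷ T.
The fields add: B = B₁ + B₂ = 1.56×10⁻⁶ T.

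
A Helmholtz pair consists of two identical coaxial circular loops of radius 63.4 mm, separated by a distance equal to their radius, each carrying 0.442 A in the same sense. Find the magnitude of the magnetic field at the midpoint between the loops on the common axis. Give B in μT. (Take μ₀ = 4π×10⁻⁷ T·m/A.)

Each loop contributes B = μ₀IR²/[2(R²+z²)^(3/2)] on the axis, with z measured from that loop.
Loop 1 (z = 0.0317 m): B₁ = 3.13×10⁻⁶ T. Loop 2 (z = 0.0317 m): B₂ = 3.13×10⁻⁶ T.
The fields add: B = B₁ + B₂ = 6.27×10⁻⁶ T.

B ≈ 6.27 μT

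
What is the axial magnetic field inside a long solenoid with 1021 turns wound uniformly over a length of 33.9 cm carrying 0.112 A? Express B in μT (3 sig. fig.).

B ≈ 424 μT

Inside a long solenoid, B = μ₀nI with n = 3012 turns/m.
B = 4π×10⁻⁷ × 3012 × 0.112 = 4.24×10⁻⁴ T.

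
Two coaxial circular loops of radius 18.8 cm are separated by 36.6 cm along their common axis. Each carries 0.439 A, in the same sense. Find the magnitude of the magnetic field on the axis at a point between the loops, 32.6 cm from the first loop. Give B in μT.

B ≈ 1.56 μT

Each loop contributes B = μ₀IR²/[2(R²+z²)^(3/2)] on the axis, with z measured from that loop.
Loop 1 (z = 0.326 m): B₁ = 1.83×10⁻⁷ T. Loop 2 (z = 0.04 m): B₂ = 1.37×10⁻⁶ T.
The fields add: B = B₁ + B₂ = 1.56×10⁻⁶ T.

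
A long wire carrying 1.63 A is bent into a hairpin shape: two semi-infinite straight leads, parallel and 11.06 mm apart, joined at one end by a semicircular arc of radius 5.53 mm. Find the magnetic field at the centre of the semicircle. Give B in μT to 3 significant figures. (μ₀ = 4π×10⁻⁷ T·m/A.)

B ≈ 152 μT

The semicircular arc contributes B_arc = μ₀I·π/(4πR) = μ₀I/(4R) = 9.26×10⁻⁵ T.
Each semi-infinite lead is at perpendicular distance R = 0.00553 m from the centre, with the perpendicular foot at its near end, so it contributes μ₀I/(4πR); both point the same way, together 5.90×10⁻⁵ T.
Arc and leads all point the same direction: B = 9.26×10⁻⁵ + 5.90×10⁻⁵ = 1.52×10⁻⁴ T.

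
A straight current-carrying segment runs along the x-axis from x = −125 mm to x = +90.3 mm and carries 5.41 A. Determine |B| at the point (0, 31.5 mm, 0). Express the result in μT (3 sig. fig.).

For a finite straight segment, B = (μ₀I/4πd)(sinθ₁ + sinθ₂), where θ₁, θ₂ are the angles from the perpendicular to each end.
The perpendicular distance is d = 0.0315 m; the end-offsets along the wire are a = 0.125 m and b = 0.0903 m.
sinθ₁ = 0.125/√(0.125²+0.0315²) = 0.9697; sinθ₂ = 0.0903/√(0.0903²+0.0315²) = 0.9442.
B = (4π×10⁻⁷ × 5.41) / (4π × 0.0315) × (0.9697 + 0.9442) = 3.29×10⁻⁵ T.

B ≈ 32.9 μT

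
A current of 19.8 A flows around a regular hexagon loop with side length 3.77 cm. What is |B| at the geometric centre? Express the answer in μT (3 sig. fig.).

Each side is a finite straight segment at perpendicular distance d = a/(2 tan(π/6)) = 0.03265 m from the centre, with end-angles ±π/6.
One side contributes B₁ = (μ₀I/4πd)·2 sin(π/6) = 6.06×10⁻⁵ T.
All 6 sides add in the same direction: B = 6 × 6.06×10⁻⁵ = 3.64×10⁻⁴ T.

B ≈ 364 μT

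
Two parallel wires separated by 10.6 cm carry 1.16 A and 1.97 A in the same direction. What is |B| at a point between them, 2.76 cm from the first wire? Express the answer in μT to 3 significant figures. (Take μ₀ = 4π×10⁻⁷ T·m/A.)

Each long wire gives B = μ₀I/(2πd). Distances are d₁ = 0.0276 m and d₂ = 0.0784 m.
B₁ = 8.41×10⁻⁶ T, B₂ = 5.03×10⁻⁶ T.
Between parallel currents the two contributions point in opposite directions, so they subtract. B = |B₁ − B₂| = |8.41×10⁻⁶ − 5.03×10⁻⁶| = 3.38×10⁻⁶ T.

B ≈ 3.38 μT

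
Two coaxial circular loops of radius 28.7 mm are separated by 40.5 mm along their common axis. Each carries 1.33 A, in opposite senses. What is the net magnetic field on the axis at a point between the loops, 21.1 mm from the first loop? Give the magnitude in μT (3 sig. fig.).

B ≈ 1.33 μT

Each loop contributes B = μ₀IR²/[2(R²+z²)^(3/2)] on the axis, with z measured from that loop.
Loop 1 (z = 0.0211 m): B₁ = 1.52×10⁻⁵ T. Loop 2 (z = 0.0194 m): B₂ = 1.66×10⁻⁵ T.
The fields oppose: B = |B₁ − B₂| = 1.33×10⁻⁶ T.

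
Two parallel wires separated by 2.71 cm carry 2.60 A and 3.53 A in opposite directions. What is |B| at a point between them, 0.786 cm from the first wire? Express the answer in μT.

B ≈ 103 μT

Each long wire gives B = μ₀I/(2πd). Distances are d₁ = 0.00786 m and d₂ = 0.01924 m.
B₁ = 6.62×10⁻⁵ T, B₂ = 3.67×10⁻⁵ T.
Between antiparallel currents both contributions point the same way, so they add. B = B₁ + B₂ = 6.62×10⁻⁵ + 3.67×10⁻⁵ = 1.03×10⁻⁴ T.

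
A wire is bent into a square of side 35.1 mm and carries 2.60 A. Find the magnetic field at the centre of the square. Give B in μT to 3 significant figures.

Each side is a finite straight segment at perpendicular distance d = a/(2 tan(π/4)) = 0.01755 m from the centre, with end-angles ±π/4.
One side contributes B₁ = (μ₀I/4πd)·2 sin(π/4) = 2.10×10⁻⁵ T.
All 4 sides add in the same direction: B = 4 × 2.10×10⁻⁵ = 8.38×10⁻⁵ T.

B ≈ 83.8 μT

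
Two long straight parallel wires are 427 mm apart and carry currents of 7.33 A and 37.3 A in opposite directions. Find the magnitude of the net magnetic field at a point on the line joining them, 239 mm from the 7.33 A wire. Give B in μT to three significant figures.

Each long wire gives B = μ₀I/(2πd). Distances are d₁ = 0.239 m and d₂ = 0.188 m.
B₁ = 6.13×10⁻⁶ T, B₂ = 3.97×10⁻⁵ T.
Between antiparallel currents both contributions point the same way, so they add. B = B₁ + B₂ = 6.13×10⁻⁶ + 3.97×10⁻⁵ = 4.58×10⁻⁵ T.

B ≈ 45.8 μT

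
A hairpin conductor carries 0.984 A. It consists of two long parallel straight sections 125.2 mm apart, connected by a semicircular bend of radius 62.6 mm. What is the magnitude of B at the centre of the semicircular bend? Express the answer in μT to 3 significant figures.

The semicircular arc contributes B_arc = μ₀I·π/(4πR) = μ₀I/(4R) = 4.94×10⁻⁶ T.
Each semi-infinite lead is at perpendicular distance R = 0.0626 m from the centre, with the perpendicular foot at its near end, so it contributes μ₀I/(4πR); both point the same way, together 3.14×10⁻⁶ T.
Arc and leads all point the same direction: B = 4.94×10⁻⁶ + 3.14×10⁻⁶ = 8.08×10⁻⁶ T.

B ≈ 8.08 μT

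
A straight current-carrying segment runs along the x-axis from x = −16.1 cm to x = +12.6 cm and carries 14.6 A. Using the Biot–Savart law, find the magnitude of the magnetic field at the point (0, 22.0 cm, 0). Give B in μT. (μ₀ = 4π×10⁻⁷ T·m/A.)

For a finite straight segment, B = (μ₀I/4πd)(sinθ₁ + sinθ₂), where θ₁, θ₂ are the angles from the perpendicular to each end.
The perpendicular distance is d = 0.22 m; the end-offsets along the wire are a = 0.161 m and b = 0.126 m.
sinθ₁ = 0.161/√(0.161²+0.22²) = 0.5906; sinθ₂ = 0.126/√(0.126²+0.22²) = 0.4970.
B = (4π×10⁻⁷ × 14.6) / (4π × 0.22) × (0.5906 + 0.4970) = 7.22×10⁻⁶ T.

B ≈ 7.22 μT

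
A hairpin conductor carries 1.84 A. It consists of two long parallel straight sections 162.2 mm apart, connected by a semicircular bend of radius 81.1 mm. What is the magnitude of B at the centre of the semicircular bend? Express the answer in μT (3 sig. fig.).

B ≈ 11.7 μT

The semicircular arc contributes B_arc = μ₀I·π/(4πR) = μ₀I/(4R) = 7.13×10⁻⁶ T.
Each semi-infinite lead is at perpendicular distance R = 0.0811 m from the centre, with the perpendicular foot at its near end, so it contributes μ₀I/(4πR); both point the same way, together 4.54×10⁻⁶ T.
Arc and leads all point the same direction: B = 7.13×10⁻⁶ + 4.54×10⁻⁶ = 1.17×10⁻⁵ T.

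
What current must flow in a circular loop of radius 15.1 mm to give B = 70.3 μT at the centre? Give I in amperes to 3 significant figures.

I ≈ 1.69 A

At the centre of a circular loop B = μ₀I/(2R), so I = 2RB/μ₀.
With R = 0.0151 m, I = 2 × 0.0151 × 7.03×10⁻⁵ / (4π×10⁻⁷) = 1.69 A.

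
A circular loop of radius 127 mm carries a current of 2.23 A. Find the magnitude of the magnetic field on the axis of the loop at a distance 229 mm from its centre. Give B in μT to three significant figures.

On the axis of a circular loop, B = μ₀IR² / [2(R²+z²)^(3/2)].
R² + z² = (0.127)² + (0.229)² = 0.06857 m², and (R²+z²)^(3/2) = 1.80×10⁻² m³.
B = (4π×10⁻⁷ × 2.23 × 0.01613) / (2 × 1.80×10⁻²) = 1.26×10⁻⁶ T.

B ≈ 1.26 μT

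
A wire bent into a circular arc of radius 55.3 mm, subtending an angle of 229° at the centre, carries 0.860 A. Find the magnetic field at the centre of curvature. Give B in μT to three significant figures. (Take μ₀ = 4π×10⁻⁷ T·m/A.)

The Biot–Savart field of a circular arc at its centre is B = μ₀Iφ/(4πR), with φ = 3.997 rad.
B = (4π×10⁻⁷ × 0.860 × 3.997) / (4π × 0.0553) = 6.22×10⁻⁶ T.

B ≈ 6.22 μT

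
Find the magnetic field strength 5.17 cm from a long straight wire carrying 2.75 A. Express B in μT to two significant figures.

B ≈ 11 μT

For an infinitely long straight wire, B = μ₀I/(2πd).
B = (4π×10⁻⁷ × 2.75) / (2π × 0.0517) = 1.06×10⁻⁵ T.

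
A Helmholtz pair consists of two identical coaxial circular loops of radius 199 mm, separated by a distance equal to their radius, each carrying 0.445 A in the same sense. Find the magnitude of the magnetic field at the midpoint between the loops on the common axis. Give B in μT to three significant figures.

Each loop contributes B = μ₀IR²/[2(R²+z²)^(3/2)] on the axis, with z measured from that loop.
Loop 1 (z = 0.0995 m): B₁ = 1.01×10⁻⁶ T. Loop 2 (z = 0.0995 m): B₂ = 1.01×10⁻⁶ T.
The fields add: B = B₁ + B₂ = 2.01×10⁻⁶ T.

B ≈ 2.01 μT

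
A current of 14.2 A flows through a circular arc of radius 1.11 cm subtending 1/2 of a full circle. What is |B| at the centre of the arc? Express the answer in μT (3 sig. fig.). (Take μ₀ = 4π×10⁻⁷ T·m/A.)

B ≈ 402 μT

The Biot–Savart field of a circular arc at its centre is B = μ₀Iφ/(4πR), with φ = 3.142 rad.
B = (4π×10⁻⁷ × 14.2 × 3.142) / (4π × 0.0111) = 4.02×10⁻⁴ T.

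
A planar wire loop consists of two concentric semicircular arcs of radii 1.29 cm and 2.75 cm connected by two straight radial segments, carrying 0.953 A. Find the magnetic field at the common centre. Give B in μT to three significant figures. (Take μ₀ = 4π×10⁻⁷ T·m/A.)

B ≈ 12.3 μT

The radial connectors point toward the centre, so dl × r̂ = 0 and they contribute nothing.
Each semicircle gives μ₀I/(4R): inner arc 2.32×10⁻⁵ T, outer arc 1.09×10⁻⁵ T.
The two arcs carry current in opposite angular senses, so their fields oppose: B = |2.32×10⁻⁵ − 1.09×10⁻⁵| = 1.23×10⁻⁵ T.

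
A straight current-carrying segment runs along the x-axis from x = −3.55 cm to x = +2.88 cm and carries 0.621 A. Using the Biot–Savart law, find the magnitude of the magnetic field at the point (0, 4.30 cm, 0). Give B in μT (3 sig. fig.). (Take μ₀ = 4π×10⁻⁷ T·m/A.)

For a finite straight segment, B = (μ₀I/4πd)(sinθ₁ + sinθ₂), where θ₁, θ₂ are the angles from the perpendicular to each end.
The perpendicular distance is d = 0.043 m; the end-offsets along the wire are a = 0.0355 m and b = 0.0288 m.
sinθ₁ = 0.0355/√(0.0355²+0.043²) = 0.6366; sinθ₂ = 0.0288/√(0.0288²+0.043²) = 0.5565.
B = (4π×10⁻⁷ × 0.621) / (4π × 0.043) × (0.6366 + 0.5565) = 1.72×10⁻⁶ T.

B ≈ 1.72 μT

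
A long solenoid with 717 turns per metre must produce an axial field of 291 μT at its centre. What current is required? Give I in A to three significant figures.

Inside a long solenoid B = μ₀nI with n = 717 m⁻¹, so I = B/(μ₀n).
I = 2.91×10⁻⁴ / (4π×10⁻⁷ × 717) = 0.323 A.

I ≈ 0.323 A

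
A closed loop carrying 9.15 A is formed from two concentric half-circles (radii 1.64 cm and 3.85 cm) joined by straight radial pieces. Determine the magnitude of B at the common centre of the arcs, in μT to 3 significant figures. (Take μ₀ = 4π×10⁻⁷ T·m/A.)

B ≈ 101 μT

The radial connectors point toward the centre, so dl × r̂ = 0 and they contribute nothing.
Each semicircle gives μ₀I/(4R): inner arc 1.75×10⁻⁴ T, outer arc 7.47×10⁻⁵ T.
The two arcs carry current in opposite angular senses, so their fields oppose: B = |1.75×10⁻⁴ − 7.47×10⁻⁵| = 1.01×10⁻⁴ T.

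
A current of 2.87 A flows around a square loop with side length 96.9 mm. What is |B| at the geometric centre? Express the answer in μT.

Each side is a finite straight segment at perpendicular distance d = a/(2 tan(π/4)) = 0.04845 m from the centre, with end-angles ±π/4.
One side contributes B₁ = (μ₀I/4πd)·2 sin(π/4) = 8.38×10⁻⁶ T.
All 4 sides add in the same direction: B = 4 × 8.38×10⁻⁶ = 3.35×10⁻⁵ T.

B ≈ 33.5 μT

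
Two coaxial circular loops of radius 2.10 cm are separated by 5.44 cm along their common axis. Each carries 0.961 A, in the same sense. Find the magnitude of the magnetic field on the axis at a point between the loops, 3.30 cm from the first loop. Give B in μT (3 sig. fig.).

B ≈ 14.3 μT

Each loop contributes B = μ₀IR²/[2(R²+z²)^(3/2)] on the axis, with z measured from that loop.
Loop 1 (z = 0.033 m): B₁ = 4.45×10⁻⁶ T. Loop 2 (z = 0.0214 m): B₂ = 9.88×10⁻⁶ T.
The fields add: B = B₁ + B₂ = 1.43×10⁻⁵ T.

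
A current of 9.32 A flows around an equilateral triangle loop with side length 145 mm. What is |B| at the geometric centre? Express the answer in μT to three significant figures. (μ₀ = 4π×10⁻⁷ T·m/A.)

B ≈ 116 μT

Each side is a finite straight segment at perpendicular distance d = a/(2 tan(π/3)) = 0.04186 m from the centre, with end-angles ±π/3.
One side contributes B₁ = (μ₀I/4πd)·2 sin(π/3) = 3.86×10⁻⁵ T.
All 3 sides add in the same direction: B = 3 × 3.86×10⁻⁵ = 1.16×10⁻⁴ T.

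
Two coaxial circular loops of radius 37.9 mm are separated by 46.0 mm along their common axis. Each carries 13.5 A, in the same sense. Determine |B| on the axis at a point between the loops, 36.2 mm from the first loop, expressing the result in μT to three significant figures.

B ≈ 288 μT

Each loop contributes B = μ₀IR²/[2(R²+z²)^(3/2)] on the axis, with z measured from that loop.
Loop 1 (z = 0.0362 m): B₁ = 8.46×10⁻⁵ T. Loop 2 (z = 0.0098 m): B₂ = 2.03×10⁻⁴ T.
The fields add: B = B₁ + B₂ = 2.88×10⁻⁴ T.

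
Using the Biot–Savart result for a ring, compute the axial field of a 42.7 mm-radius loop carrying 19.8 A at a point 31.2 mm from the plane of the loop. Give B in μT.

B ≈ 153 μT

On the axis of a circular loop, B = μ₀IR² / [2(R²+z²)^(3/2)].
R² + z² = (0.0427)² + (0.0312)² = 0.002797 m², and (R²+z²)^(3/2) = 1.48×10⁻⁴ m³.
B = (4π×10⁻⁷ × 19.8 × 0.001823) / (2 × 1.48×10⁻⁴) = 1.53×10⁻⁴ T.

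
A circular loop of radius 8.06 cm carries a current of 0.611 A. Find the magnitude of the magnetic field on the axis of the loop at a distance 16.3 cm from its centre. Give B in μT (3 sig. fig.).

On the axis of a circular loop, B = μ₀IR² / [2(R²+z²)^(3/2)].
R² + z² = (0.0806)² + (0.163)² = 0.03307 m², and (R²+z²)^(3/2) = 6.01×10⁻³ m³.
B = (4π×10⁻⁷ × 0.611 × 0.006496) / (2 × 6.01×10⁻³) = 4.15×10⁻⁷ T.

B ≈ 0.415 μT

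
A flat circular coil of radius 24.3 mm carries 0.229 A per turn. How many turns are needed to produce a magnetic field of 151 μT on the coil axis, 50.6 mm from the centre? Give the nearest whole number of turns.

N = 314

For an N-turn coil, B = Nμ₀IR²/[2(R²+z²)^(3/2)]. A single turn gives B₁ = 4.80×10⁻⁷ T with R = 0.0243 m, z = 0.0506 m.
N = B/B₁ = 1.51×10⁻⁴ / 4.80×10⁻⁷ = 314.33.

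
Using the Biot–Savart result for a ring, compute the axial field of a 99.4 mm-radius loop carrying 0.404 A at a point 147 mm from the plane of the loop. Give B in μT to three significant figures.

On the axis of a circular loop, B = μ₀IR² / [2(R²+z²)^(3/2)].
R² + z² = (0.0994)² + (0.147)² = 0.03149 m², and (R²+z²)^(3/2) = 5.59×10⁻³ m³.
B = (4π×10⁻⁷ × 0.404 × 0.00988) / (2 × 5.59×10⁻³) = 4.49×10⁻⁷ T.

B ≈ 0.449 μT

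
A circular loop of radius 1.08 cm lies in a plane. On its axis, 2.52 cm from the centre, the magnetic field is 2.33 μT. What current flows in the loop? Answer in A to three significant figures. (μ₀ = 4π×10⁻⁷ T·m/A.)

I ≈ 0.655 A

On the axis of a loop, B = μ₀IR²/[2(R²+z²)^(3/2)], so I = 2B(R²+z²)^(3/2)/(μ₀R²).
R² + z² = 0.0001166 + 0.000635 = 0.0007517 m²; raised to 3/2 gives 2.06×10⁻⁵ m³.
I = 2 × 2.33×10⁻⁶ × 2.06×10⁻⁵ / (1.26×10⁻⁶ × 0.0001166) = 0.655 A.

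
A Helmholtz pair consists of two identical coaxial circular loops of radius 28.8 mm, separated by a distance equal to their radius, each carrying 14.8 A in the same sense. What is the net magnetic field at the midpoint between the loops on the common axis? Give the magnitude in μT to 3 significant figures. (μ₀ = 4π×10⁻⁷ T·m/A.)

B ≈ 462 μT

Each loop contributes B = μ₀IR²/[2(R²+z²)^(3/2)] on the axis, with z measured from that loop.
Loop 1 (z = 0.0144 m): B₁ = 2.31×10⁻⁴ T. Loop 2 (z = 0.0144 m): B₂ = 2.31×10⁻⁴ T.
The fields add: B = B₁ + B₂ = 4.62×10⁻⁴ T.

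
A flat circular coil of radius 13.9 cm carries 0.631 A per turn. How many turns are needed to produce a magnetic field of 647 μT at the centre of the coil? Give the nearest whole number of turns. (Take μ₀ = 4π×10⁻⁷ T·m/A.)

For an N-turn coil, B = Nμ₀I/(2R). A single turn gives B₁ = 2.85×10⁻⁶ T with R = 0.139 m.
N = B/B₁ = 6.47×10⁻⁴ / 2.85×10⁻⁶ = 226.83.

N = 227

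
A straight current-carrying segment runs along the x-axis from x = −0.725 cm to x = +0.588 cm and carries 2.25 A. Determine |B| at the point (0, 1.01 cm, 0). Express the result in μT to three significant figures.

B ≈ 24.2 μT

For a finite straight segment, B = (μ₀I/4πd)(sinθ₁ + sinθ₂), where θ₁, θ₂ are the angles from the perpendicular to each end.
The perpendicular distance is d = 0.0101 m; the end-offsets along the wire are a = 0.00725 m and b = 0.00588 m.
sinθ₁ = 0.00725/√(0.00725²+0.0101²) = 0.5831; sinθ₂ = 0.00588/√(0.00588²+0.0101²) = 0.5031.
B = (4π×10⁻⁷ × 2.25) / (4π × 0.0101) × (0.5831 + 0.5031) = 2.42×10⁻⁵ T.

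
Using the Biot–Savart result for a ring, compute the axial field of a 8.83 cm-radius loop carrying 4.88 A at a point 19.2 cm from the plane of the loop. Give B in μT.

On the axis of a circular loop, B = μ₀IR² / [2(R²+z²)^(3/2)].
R² + z² = (0.0883)² + (0.192)² = 0.04466 m², and (R²+z²)^(3/2) = 9.44×10⁻³ m³.
B = (4π×10⁻⁷ × 4.88 × 0.007797) / (2 × 9.44×10⁻³) = 2.53×10⁻⁶ T.

B ≈ 2.53 μT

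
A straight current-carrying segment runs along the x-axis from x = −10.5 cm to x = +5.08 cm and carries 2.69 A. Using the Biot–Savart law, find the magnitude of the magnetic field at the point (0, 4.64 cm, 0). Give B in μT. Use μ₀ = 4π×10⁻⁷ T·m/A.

B ≈ 9.58 μT

For a finite straight segment, B = (μ₀I/4πd)(sinθ₁ + sinθ₂), where θ₁, θ₂ are the angles from the perpendicular to each end.
The perpendicular distance is d = 0.0464 m; the end-offsets along the wire are a = 0.105 m and b = 0.0508 m.
sinθ₁ = 0.105/√(0.105²+0.0464²) = 0.9147; sinθ₂ = 0.0508/√(0.0508²+0.0464²) = 0.7384.
B = (4π×10⁻⁷ × 2.69) / (4π × 0.0464) × (0.9147 + 0.7384) = 9.58×10⁻⁶ T.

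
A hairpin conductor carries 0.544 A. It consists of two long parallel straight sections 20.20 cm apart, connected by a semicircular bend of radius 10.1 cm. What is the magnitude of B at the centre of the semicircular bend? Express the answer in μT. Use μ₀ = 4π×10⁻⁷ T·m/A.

The semicircular arc contributes B_arc = μ₀I·π/(4πR) = μ₀I/(4R) = 1.69×10⁻⁶ T.
Each semi-infinite lead is at perpendicular distance R = 0.101 m from the centre, with the perpendicular foot at its near end, so it contributes μ₀I/(4πR); both point the same way, together 1.08×10⁻⁶ T.
Arc and leads all point the same direction: B = 1.69×10⁻⁶ + 1.08×10⁻⁶ = 2.77×10⁻⁶ T.

B ≈ 2.77 μT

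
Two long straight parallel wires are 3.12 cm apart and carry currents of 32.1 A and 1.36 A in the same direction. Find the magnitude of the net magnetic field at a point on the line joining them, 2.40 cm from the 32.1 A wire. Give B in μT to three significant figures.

Each long wire gives B = μ₀I/(2πd). Distances are d₁ = 0.024 m and d₂ = 0.0072 m.
B₁ = 2.68×10⁻⁴ T, B₂ = 3.78×10⁻⁵ T.
Between parallel currents the two contributions point in opposite directions, so they subtract. B = |B₁ − B₂| = |2.68×10⁻⁴ − 3.78×10⁻⁵| = 2.30×10⁻⁴ T.

B ≈ 230 μT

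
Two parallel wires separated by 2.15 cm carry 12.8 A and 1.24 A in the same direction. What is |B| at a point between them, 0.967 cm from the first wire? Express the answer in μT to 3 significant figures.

Each long wire gives B = μ₀I/(2πd). Distances are d₁ = 0.00967 m and d₂ = 0.01183 m.
B₁ = 2.65×10⁻⁴ T, B₂ = 2.10×10⁻⁵ T.
Between parallel currents the two contributions point in opposite directions, so they subtract. B = |B₁ − B₂| = |2.65×10⁻⁴ − 2.10×10⁻⁵| = 2.44×10⁻⁴ T.

B ≈ 244 μT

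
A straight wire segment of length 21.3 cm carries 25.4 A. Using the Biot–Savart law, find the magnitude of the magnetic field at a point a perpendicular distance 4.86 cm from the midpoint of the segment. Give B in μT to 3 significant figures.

For a finite straight segment, B = (μ₀I/4πd)(sinθ₁ + sinθ₂), where θ₁, θ₂ are the angles from the perpendicular to each end.
The perpendicular from the point meets the wire at its midpoint, so each end is L/2 = 0.1065 m away along the wire.
sinθ₁ = 0.1065/√(0.1065²+0.0486²) = 0.9098; sinθ₂ = 0.1065/√(0.1065²+0.0486²) = 0.9098.
B = (4π×10⁻⁷ × 25.4) / (4π × 0.0486) × (0.9098 + 0.9098) = 9.51×10⁻⁵ T.

B ≈ 95.1 μT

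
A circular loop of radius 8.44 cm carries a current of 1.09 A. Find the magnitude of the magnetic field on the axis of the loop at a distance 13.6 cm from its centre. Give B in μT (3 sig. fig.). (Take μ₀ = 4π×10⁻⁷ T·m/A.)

B ≈ 1.19 μT

On the axis of a circular loop, B = μ₀IR² / [2(R²+z²)^(3/2)].
R² + z² = (0.0844)² + (0.136)² = 0.02562 m², and (R²+z²)^(3/2) = 4.10×10⁻³ m³.
B = (4π×10⁻⁷ × 1.09 × 0.007123) / (2 × 4.10×10⁻³) = 1.19×10⁻⁶ T.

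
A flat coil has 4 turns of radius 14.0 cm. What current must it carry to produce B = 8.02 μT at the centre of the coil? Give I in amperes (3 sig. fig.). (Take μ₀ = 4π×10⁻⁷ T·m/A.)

For an N-turn coil, B = Nμ₀I/(2R) with R = 0.14 m, so I = 2RB/(Nμ₀) = 2 × 0.14 × 8.02×10⁻⁶ / (4 × 4π×10⁻⁷) = 0.447 A.

I ≈ 0.447 A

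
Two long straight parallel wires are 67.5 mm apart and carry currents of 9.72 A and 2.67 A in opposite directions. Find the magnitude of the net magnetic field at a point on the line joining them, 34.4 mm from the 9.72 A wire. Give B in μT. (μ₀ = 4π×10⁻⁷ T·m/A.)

B ≈ 72.6 μT

Each long wire gives B = μ₀I/(2πd). Distances are d₁ = 0.0344 m and d₂ = 0.0331 m.
B₁ = 5.65×10⁻⁵ T, B₂ = 1.61×10⁻⁵ T.
Between antiparallel currents both contributions point the same way, so they add. B = B₁ + B₂ = 5.65×10⁻⁵ + 1.61×10⁻⁵ = 7.26×10⁻⁵ T.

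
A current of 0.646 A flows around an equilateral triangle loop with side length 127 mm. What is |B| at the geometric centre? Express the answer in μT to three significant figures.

B ≈ 9.16 μT

Each side is a finite straight segment at perpendicular distance d = a/(2 tan(π/3)) = 0.03666 m from the centre, with end-angles ±π/3.
One side contributes B₁ = (μ₀I/4πd)·2 sin(π/3) = 3.05×10⁻⁶ T.
All 3 sides add in the same direction: B = 3 × 3.05×10⁻⁶ = 9.16×10⁻⁶ T.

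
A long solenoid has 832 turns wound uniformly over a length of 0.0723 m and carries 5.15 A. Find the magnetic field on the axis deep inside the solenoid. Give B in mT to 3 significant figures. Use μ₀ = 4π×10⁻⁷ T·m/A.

Inside a long solenoid, B = μ₀nI with n = 1.151×10⁴ turns/m.
B = 4π×10⁻⁷ × 1.151×10⁴ × 5.15 = 7.45×10⁻² T.

B ≈ 74.5 mT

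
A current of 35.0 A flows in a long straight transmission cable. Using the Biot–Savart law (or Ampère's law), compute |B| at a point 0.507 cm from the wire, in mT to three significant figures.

For an infinitely long straight wire, B = μ₀I/(2πd).
B = (4π×10⁻⁷ × 35.0) / (2π × 0.00507) = 1.38×10⁻³ T.

B ≈ 1.38 mT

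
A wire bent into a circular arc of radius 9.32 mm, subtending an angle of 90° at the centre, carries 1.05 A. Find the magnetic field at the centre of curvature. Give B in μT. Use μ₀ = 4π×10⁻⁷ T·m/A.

B ≈ 17.7 μT

The Biot–Savart field of a circular arc at its centre is B = μ₀Iφ/(4πR), with φ = 1.571 rad.
B = (4π×10⁻⁷ × 1.05 × 1.571) / (4π × 0.00932) = 1.77×10⁻⁵ T.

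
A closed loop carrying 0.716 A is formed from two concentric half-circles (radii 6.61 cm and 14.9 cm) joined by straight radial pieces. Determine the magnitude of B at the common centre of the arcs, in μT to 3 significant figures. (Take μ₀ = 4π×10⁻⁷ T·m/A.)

The radial connectors point toward the centre, so dl × r̂ = 0 and they contribute nothing.
Each semicircle gives μ₀I/(4R): inner arc 3.40×10⁻⁶ T, outer arc 1.51×10⁻⁶ T.
The two arcs carry current in opposite angular senses, so their fields oppose: B = |3.40×10⁻⁶ − 1.51×10⁻⁶| = 1.89×10⁻⁶ T.

B ≈ 1.89 μT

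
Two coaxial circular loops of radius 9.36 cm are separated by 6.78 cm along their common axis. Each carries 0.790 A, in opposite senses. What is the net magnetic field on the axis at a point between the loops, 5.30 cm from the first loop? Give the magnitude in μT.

Each loop contributes B = μ₀IR²/[2(R²+z²)^(3/2)] on the axis, with z measured from that loop.
Loop 1 (z = 0.053 m): B₁ = 3.49×10⁻⁶ T. Loop 2 (z = 0.0148 m): B₂ = 5.11×10⁻⁶ T.
The fields oppose: B = |B₁ − B₂| = 1.62×10⁻⁶ T.

B ≈ 1.62 μT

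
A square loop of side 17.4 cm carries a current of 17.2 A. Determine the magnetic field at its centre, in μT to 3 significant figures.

Each side is a finite straight segment at perpendicular distance d = a/(2 tan(π/4)) = 0.087 m from the centre, with end-angles ±π/4.
One side contributes B₁ = (μ₀I/4πd)·2 sin(π/4) = 2.80×10⁻⁵ T.
All 4 sides add in the same direction: B = 4 × 2.80×10⁻⁵ = 1.12×10⁻⁴ T.

B ≈ 112 μT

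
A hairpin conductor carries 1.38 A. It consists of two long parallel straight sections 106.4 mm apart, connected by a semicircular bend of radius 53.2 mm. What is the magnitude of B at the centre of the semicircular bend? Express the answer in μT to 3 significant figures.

The semicircular arc contributes B_arc = μ₀I·π/(4πR) = μ₀I/(4R) = 8.15×10⁻⁶ T.
Each semi-infinite lead is at perpendicular distance R = 0.0532 m from the centre, with the perpendicular foot at its near end, so it contributes μ₀I/(4πR); both point the same way, together 5.19×10⁻⁶ T.
Arc and leads all point the same direction: B = 8.15×10⁻⁶ + 5.19×10⁻⁶ = 1.33×10⁻⁵ T.

B ≈ 13.3 μT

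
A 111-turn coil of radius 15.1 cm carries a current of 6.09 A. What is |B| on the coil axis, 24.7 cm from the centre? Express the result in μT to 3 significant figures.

For an N-turn flat coil, B = Nμ₀IR²/[2(R²+z²)^(3/2)] with R = 0.151 m, z = 0.247 m.
B = 111 × 3.60×10⁻⁶ T = 3.99×10⁻⁴ T.

B ≈ 399 μT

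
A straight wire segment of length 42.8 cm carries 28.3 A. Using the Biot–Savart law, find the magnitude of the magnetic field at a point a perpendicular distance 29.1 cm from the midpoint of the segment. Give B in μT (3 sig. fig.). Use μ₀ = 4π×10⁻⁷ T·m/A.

For a finite straight segment, B = (μ₀I/4πd)(sinθ₁ + sinθ₂), where θ₁, θ₂ are the angles from the perpendicular to each end.
The perpendicular from the point meets the wire at its midpoint, so each end is L/2 = 0.214 m away along the wire.
sinθ₁ = 0.214/√(0.214²+0.291²) = 0.5924; sinθ₂ = 0.214/√(0.214²+0.291²) = 0.5924.
B = (4π×10⁻⁷ × 28.3) / (4π × 0.291) × (0.5924 + 0.5924) = 1.15×10⁻⁵ T.

B ≈ 11.5 μT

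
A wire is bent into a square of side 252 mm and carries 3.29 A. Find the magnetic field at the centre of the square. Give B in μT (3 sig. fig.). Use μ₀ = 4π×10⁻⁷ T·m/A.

Each side is a finite straight segment at perpendicular distance d = a/(2 tan(π/4)) = 0.126 m from the centre, with end-angles ±π/4.
One side contributes B₁ = (μ₀I/4πd)·2 sin(π/4) = 3.69×10⁻⁶ T.
All 4 sides add in the same direction: B = 4 × 3.69×10⁻⁶ = 1.48×10⁻⁵ T.

B ≈ 14.8 μT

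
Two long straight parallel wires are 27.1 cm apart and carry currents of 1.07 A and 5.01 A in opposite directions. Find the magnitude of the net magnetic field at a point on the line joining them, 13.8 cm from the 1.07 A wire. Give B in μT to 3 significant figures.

Each long wire gives B = μ₀I/(2πd). Distances are d₁ = 0.138 m and d₂ = 0.133 m.
B₁ = 1.55×10⁻⁶ T, B₂ = 7.53×10⁻⁶ T.
Between antiparallel currents both contributions point the same way, so they add. B = B₁ + B₂ = 1.55×10⁻⁶ + 7.53×10⁻⁶ = 9.08×10⁻⁶ T.

B ≈ 9.08 μT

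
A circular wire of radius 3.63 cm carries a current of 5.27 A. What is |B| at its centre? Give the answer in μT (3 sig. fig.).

B ≈ 91.2 μT

At the centre of a circular loop the Biot–Savart law gives B = μ₀I/(2R).
B = (4π×10⁻⁷ × 5.27) / (2 × 0.0363) = 9.12×10⁻⁵ T.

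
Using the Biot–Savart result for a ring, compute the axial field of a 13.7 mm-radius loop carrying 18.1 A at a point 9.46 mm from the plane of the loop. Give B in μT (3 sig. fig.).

B ≈ 463 μT

On the axis of a circular loop, B = μ₀IR² / [2(R²+z²)^(3/2)].
R² + z² = (0.0137)² + (0.00946)² = 0.0002772 m², and (R²+z²)^(3/2) = 4.61×10⁻⁶ m³.
B = (4π×10⁻⁷ × 18.1 × 0.0001877) / (2 × 4.61×10⁻⁶) = 4.63×10⁻⁴ T.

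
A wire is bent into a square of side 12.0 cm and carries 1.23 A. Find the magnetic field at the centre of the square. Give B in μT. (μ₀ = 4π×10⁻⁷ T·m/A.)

B ≈ 11.6 μT

Each side is a finite straight segment at perpendicular distance d = a/(2 tan(π/4)) = 0.06 m from the centre, with end-angles ±π/4.
One side contributes B₁ = (μ₀I/4πd)·2 sin(π/4) = 2.90×10⁻⁶ T.
All 4 sides add in the same direction: B = 4 × 2.90×10⁻⁶ = 1.16×10⁻⁵ T.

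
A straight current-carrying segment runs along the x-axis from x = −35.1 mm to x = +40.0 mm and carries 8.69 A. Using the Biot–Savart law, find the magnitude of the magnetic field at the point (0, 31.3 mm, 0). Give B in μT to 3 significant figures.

B ≈ 42.6 μT

For a finite straight segment, B = (μ₀I/4πd)(sinθ₁ + sinθ₂), where θ₁, θ₂ are the angles from the perpendicular to each end.
The perpendicular distance is d = 0.0313 m; the end-offsets along the wire are a = 0.0351 m and b = 0.04 m.
sinθ₁ = 0.0351/√(0.0351²+0.0313²) = 0.7464; sinθ₂ = 0.04/√(0.04²+0.0313²) = 0.7875.
B = (4π×10⁻⁷ × 8.69) / (4π × 0.0313) × (0.7464 + 0.7875) = 4.26×10⁻⁵ T.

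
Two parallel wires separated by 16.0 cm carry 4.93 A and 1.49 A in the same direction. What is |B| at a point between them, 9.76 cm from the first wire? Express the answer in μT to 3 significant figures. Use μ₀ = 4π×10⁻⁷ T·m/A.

B ≈ 5.33 μT

Each long wire gives B = μ₀I/(2πd). Distances are d₁ = 0.0976 m and d₂ = 0.0624 m.
B₁ = 1.01×10⁻⁵ T, B₂ = 4.78×10⁻⁶ T.
Between parallel currents the two contributions point in opposite directions, so they subtract. B = |B₁ − B₂| = |1.01×10⁻⁵ − 4.78×10⁻⁶| = 5.33×10⁻⁶ T.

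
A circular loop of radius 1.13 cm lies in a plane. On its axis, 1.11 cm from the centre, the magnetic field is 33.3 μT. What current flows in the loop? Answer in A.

On the axis of a loop, B = μ₀IR²/[2(R²+z²)^(3/2)], so I = 2B(R²+z²)^(3/2)/(μ₀R²).
R² + z² = 0.0001277 + 0.0001232 = 0.0002509 m²; raised to 3/2 gives 3.97×10⁻⁶ m³.
I = 2 × 3.33×10⁻⁵ × 3.97×10⁻⁶ / (1.26×10⁻⁶ × 0.0001277) = 1.65 A.

I ≈ 1.65 A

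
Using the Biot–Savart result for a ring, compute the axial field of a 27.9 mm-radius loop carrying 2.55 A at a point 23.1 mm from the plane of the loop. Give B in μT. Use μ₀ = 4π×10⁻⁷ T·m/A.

On the axis of a circular loop, B = μ₀IR² / [2(R²+z²)^(3/2)].
R² + z² = (0.0279)² + (0.0231)² = 0.001312 m², and (R²+z²)^(3/2) = 4.75×10⁻⁵ m³.
B = (4π×10⁻⁷ × 2.55 × 0.0007784) / (2 × 4.75×10⁻⁵) = 2.62×10⁻⁵ T.

B ≈ 26.2 μT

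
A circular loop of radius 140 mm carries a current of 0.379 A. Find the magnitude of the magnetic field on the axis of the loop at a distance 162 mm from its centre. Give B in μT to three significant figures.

On the axis of a circular loop, B = μ₀IR² / [2(R²+z²)^(3/2)].
R² + z² = (0.14)² + (0.162)² = 0.04584 m², and (R²+z²)^(3/2) = 9.82×10⁻³ m³.
B = (4π×10⁻⁷ × 0.379 × 0.0196) / (2 × 9.82×10⁻³) = 4.76×10⁻⁷ T.

B ≈ 0.476 μT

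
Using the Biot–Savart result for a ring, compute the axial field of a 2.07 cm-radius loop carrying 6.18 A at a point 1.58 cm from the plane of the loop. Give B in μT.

On the axis of a circular loop, B = μ₀IR² / [2(R²+z²)^(3/2)].
R² + z² = (0.0207)² + (0.0158)² = 0.0006781 m², and (R²+z²)^(3/2) = 1.77×10⁻⁵ m³.
B = (4π×10⁻⁷ × 6.18 × 0.0004285) / (2 × 1.77×10⁻⁵) = 9.42×10⁻⁵ T.

B ≈ 94.2 μT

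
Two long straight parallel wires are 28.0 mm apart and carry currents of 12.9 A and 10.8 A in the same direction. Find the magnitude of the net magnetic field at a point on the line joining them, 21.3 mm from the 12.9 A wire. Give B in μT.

B ≈ 201 μT

Each long wire gives B = μ₀I/(2πd). Distances are d₁ = 0.0213 m and d₂ = 0.0067 m.
B₁ = 1.21×10⁻⁴ T, B₂ = 3.22×10⁻⁴ T.
Between parallel currents the two contributions point in opposite directions, so they subtract. B = |B₁ − B₂| = |1.21×10⁻⁴ − 3.22×10⁻⁴| = 2.01×10⁻⁴ T.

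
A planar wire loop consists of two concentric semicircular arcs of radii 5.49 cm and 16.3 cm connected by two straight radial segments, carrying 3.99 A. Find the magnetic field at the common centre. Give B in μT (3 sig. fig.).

The radial connectors point toward the centre, so dl × r̂ = 0 and they contribute nothing.
Each semicircle gives μ₀I/(4R): inner arc 2.28×10⁻⁵ T, outer arc 7.69×10⁻⁶ T.
The two arcs carry current in opposite angular senses, so their fields oppose: B = |2.28×10⁻⁵ − 7.69×10⁻⁶| = 1.51×10⁻⁵ T.

B ≈ 15.1 μT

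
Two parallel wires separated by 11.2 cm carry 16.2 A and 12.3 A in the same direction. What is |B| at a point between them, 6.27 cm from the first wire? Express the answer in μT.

Each long wire gives B = μ₀I/(2πd). Distances are d₁ = 0.0627 m and d₂ = 0.0493 m.
B₁ = 5.17×10⁻⁵ T, B₂ = 4.99×10⁻⁵ T.
Between parallel currents the two contributions point in opposite directions, so they subtract. B = |B₁ − B₂| = |5.17×10⁻⁵ − 4.99×10⁻⁵| = 1.78×10⁻⁶ T.

B ≈ 1.78 μT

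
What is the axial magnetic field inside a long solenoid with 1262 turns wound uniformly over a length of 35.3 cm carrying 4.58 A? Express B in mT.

B ≈ 20.6 mT

Inside a long solenoid, B = μ₀nI with n = 3575 turns/m.
B = 4π×10⁻⁷ × 3575 × 4.58 = 2.06×10⁻² T.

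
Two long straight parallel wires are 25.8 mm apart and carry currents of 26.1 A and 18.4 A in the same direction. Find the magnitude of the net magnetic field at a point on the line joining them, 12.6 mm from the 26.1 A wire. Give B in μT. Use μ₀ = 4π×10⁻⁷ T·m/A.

Each long wire gives B = μ₀I/(2πd). Distances are d₁ = 0.0126 m and d₂ = 0.0132 m.
B₁ = 4.14×10⁻⁴ T, B₂ = 2.79×10⁻⁴ T.
Between parallel currents the two contributions point in opposite directions, so they subtract. B = |B₁ − B₂| = |4.14×10⁻⁴ − 2.79×10⁻⁴| = 1.35×10⁻⁴ T.

B ≈ 135 μT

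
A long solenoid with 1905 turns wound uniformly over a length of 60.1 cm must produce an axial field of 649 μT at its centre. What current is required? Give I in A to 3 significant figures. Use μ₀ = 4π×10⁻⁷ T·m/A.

I ≈ 0.163 A

Inside a long solenoid B = μ₀nI with n = 3170 m⁻¹, so I = B/(μ₀n).
I = 6.49×10⁻⁴ / (4π×10⁻⁷ × 3170) = 0.163 A.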